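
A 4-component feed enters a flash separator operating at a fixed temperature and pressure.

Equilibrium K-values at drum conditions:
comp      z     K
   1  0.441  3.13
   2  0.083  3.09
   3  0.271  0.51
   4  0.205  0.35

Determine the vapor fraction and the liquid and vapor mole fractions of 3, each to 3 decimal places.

Material balance + equilibrium reduce to Σ zᵢ(Kᵢ−1)/(1+ψ(Kᵢ−1)) = 0.
Feasibility: ΣzᵢKᵢ = 1.847, Σzᵢ/Kᵢ = 1.285 — both > 1, two phases present.
Newton iteration, ψ⁰ = 0.41:
  ψ = 0.410: g = 0.2470, g' = -0.938 → ψ = 0.673
  ψ = 0.673: g = 0.0229, g' = -0.819 → ψ = 0.701
Converged at ψ = 0.701.
Compositions from xᵢ = zᵢ/(1+ψ(Kᵢ−1)), yᵢ = Kᵢxᵢ:
  1: x = 0.177, y = 0.554
  2: x = 0.034, y = 0.104
  3: x = 0.413, y = 0.211
  4: x = 0.377, y = 0.132

ψ = 0.701, x_3 = 0.413, y_3 = 0.211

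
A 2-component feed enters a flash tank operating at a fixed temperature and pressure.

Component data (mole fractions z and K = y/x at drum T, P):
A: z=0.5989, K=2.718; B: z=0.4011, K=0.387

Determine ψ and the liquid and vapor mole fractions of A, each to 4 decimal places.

Binary case is linear: z₁(K₁−1)(1+ψ(K₂−1)) + z₂(K₂−1)(1+ψ(K₁−1)) = 0
⇒ ψ = [z₁(K₁−1)+z₂(K₂−1)] / [−(K₁−1)(K₂−1)] = 0.78304/1.05313 = 0.7435
Compositions from xᵢ = zᵢ/(1+ψ(Kᵢ−1)), yᵢ = Kᵢxᵢ:
  A: x = 0.2630, y = 0.7148
  B: x = 0.7370, y = 0.2852

ψ = 0.7435, x_A = 0.2630, y_A = 0.7148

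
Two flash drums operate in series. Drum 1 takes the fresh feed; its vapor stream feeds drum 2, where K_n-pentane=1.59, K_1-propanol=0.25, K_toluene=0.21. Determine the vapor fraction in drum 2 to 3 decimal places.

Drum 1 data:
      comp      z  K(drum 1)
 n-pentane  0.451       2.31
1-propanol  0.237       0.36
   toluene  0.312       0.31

Drum 1:
Material balance + equilibrium reduce to Σ zᵢ(Kᵢ−1)/(1+ψ₁(Kᵢ−1)) = 0.
Feasibility: ΣzᵢKᵢ = 1.224, Σzᵢ/Kᵢ = 1.860 — both > 1, two phases present.
Newton iteration, ψ₁⁰ = 0.43:
  ψ₁ = 0.430: g = -0.1374, g' = -0.802 → ψ₁ = 0.259
  ψ₁ = 0.259: g = -0.0025, g' = -0.791 → ψ₁ = 0.255
Converged at ψ₁ = 0.255.
Drum-1 compositions:
  n-pentane: x = 0.338, y = 0.781
  1-propanol: x = 0.283, y = 0.102
  toluene: x = 0.379, y = 0.117
Drum-2 feed = drum-1 vapor: z₂ = (0.7806, 0.1020, 0.1174).
Drum 2:
Rachford–Rice: g(ψ₂) = Σ zᵢ(Kᵢ−1)/(1+ψ₂(Kᵢ−1)) = 0.
g(0) = ΣzᵢKᵢ − 1 = 0.291 and g(1) = 1 − Σzᵢ/Kᵢ = -0.458, so a root lies in (0, 1).
Newton iteration, ψ₂⁰ = 0.66:
  ψ₂ = 0.660: g = -0.0138, g' = -0.686 → ψ₂ = 0.640
  ψ₂ = 0.640: g = -0.0003, g' = -0.655 → ψ₂ = 0.639
Converged at ψ₂ = 0.639.
  n-pentane: x = 0.567, y = 0.901
  1-propanol: x = 0.196, y = 0.049
  toluene: x = 0.237, y = 0.050

V/F (drum 2) = 0.639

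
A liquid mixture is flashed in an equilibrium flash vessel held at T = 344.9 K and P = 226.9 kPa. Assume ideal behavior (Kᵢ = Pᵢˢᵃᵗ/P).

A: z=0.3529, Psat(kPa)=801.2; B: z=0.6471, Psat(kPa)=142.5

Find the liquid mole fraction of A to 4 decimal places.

x_A = 0.1281

Raoult's law: Kᵢ = Pᵢˢᵃᵗ/P = Pᵢˢᵃᵗ/226.9.
  K_A = 801.2/226.9 = 3.531071, K_B = 142.5/226.9 = 0.628030
Rachford–Rice: g(ψ) = Σ zᵢ(Kᵢ−1)/(1+ψ(Kᵢ−1)) = 0.
g(0) = ΣzᵢKᵢ − 1 = 0.6525 and g(1) = 1 − Σzᵢ/Kᵢ = -0.1303, so a root lies in (0, 1).
Newton–Raphson from ψ = 0.66:
  ψ = 0.6600: g = 0.01545, g' = -0.4743 → ψ = 0.6926
  ψ = 0.6926: g = 0.00023, g' = -0.4608 → ψ = 0.6931
Converged at ψ = 0.6931.
Compositions from xᵢ = zᵢ/(1+ψ(Kᵢ−1)), yᵢ = Kᵢxᵢ:
  A: x = 0.1281, y = 0.4524
  B: x = 0.8719, y = 0.5476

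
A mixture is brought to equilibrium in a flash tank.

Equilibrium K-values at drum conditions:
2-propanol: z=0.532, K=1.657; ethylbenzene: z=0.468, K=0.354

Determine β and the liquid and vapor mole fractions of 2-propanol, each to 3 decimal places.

Iterate (Newton) starting at β = 0.52:
  β = 0.520: g = -0.1947, g' = -0.570 → β = 0.179
  β = 0.179: g = -0.0289, g' = -0.434 → β = 0.112
  β = 0.112: g = -0.0003, g' = -0.426 → β = 0.111
Converged at β = 0.111.
Compositions from xᵢ = zᵢ/(1+β(Kᵢ−1)), yᵢ = Kᵢxᵢ:
  2-propanol: x = 0.496, y = 0.822
  ethylbenzene: x = 0.504, y = 0.178

β = 0.111, x_2-propanol = 0.496, y_2-propanol = 0.822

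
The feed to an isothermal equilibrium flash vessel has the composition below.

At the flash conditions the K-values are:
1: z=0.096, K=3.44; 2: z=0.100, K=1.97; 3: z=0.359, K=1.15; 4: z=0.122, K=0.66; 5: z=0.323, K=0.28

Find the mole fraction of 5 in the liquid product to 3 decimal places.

Rachford–Rice: g(β) = Σ zᵢ(Kᵢ−1)/(1+β(Kᵢ−1)) = 0.
Check two-phase: ΣzᵢKᵢ = 1.111 > 1 and Σzᵢ/Kᵢ = 1.729 > 1, so g(0) = 0.111 > 0 and g(1) = -0.729 < 0.
Newton–Raphson from β = 0.36:
  β = 0.360: g = -0.1135, g' = -0.544 → β = 0.151
  β = 0.151: g = 0.0035, g' = -0.611 → β = 0.157
Converged at β = 0.157.
Compositions from xᵢ = zᵢ/(1+β(Kᵢ−1)), yᵢ = Kᵢxᵢ:
  1: x = 0.069, y = 0.239
  2: x = 0.087, y = 0.171
  3: x = 0.351, y = 0.403
  4: x = 0.129, y = 0.085
  5: x = 0.364, y = 0.102

x_5 = 0.364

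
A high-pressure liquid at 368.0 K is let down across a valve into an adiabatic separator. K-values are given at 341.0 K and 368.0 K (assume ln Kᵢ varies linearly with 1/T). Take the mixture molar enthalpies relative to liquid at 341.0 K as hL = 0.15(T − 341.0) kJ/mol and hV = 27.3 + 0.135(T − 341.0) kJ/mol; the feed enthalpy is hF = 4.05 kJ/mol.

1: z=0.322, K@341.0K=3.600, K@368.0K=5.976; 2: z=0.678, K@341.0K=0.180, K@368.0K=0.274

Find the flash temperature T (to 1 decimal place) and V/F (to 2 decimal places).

T = 342.2 K, V/F = 0.14

Adiabatic flash: solve Rachford–Rice at each trial T, then check hF = ψ·hV(T) + (1−ψ)·hL(T).
  T = 341.0 K: K = (3.600, 0.180), RR gives ψ = 0.132, H_out = 3.601 kJ/mol
  T = 368.0 K: K = (5.976, 0.274), RR gives ψ = 0.307, H_out = 12.314 kJ/mol
  T = 354.5 K: K = (4.683, 0.224), RR gives ψ = 0.231, H_out = 8.279 kJ/mol
  T = 347.8 K: K = (4.121, 0.201), RR gives ψ = 0.186, H_out = 6.076 kJ/mol
  T = 344.4 K: K = (3.854, 0.190), RR gives ψ = 0.160, H_out = 4.875 kJ/mol
  T = 342.7 K: K = (3.725, 0.185), RR gives ψ = 0.146, H_out = 4.249 kJ/mol
Linear interpolation between T = 341.0 (H_out = 3.601) and T = 342.7 (H_out = 4.249) on hF = 4.05 gives T ≈ 342.2 K, at which ψ = 0.14.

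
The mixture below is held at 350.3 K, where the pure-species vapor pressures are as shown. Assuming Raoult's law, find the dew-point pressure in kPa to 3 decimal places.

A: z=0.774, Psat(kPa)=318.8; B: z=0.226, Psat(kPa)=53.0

At the dew point ψ → 1, so Σzᵢ/Kᵢ = 1 with Kᵢ = Pᵢˢᵃᵗ/P ⇒ 1/P = Σzᵢ/Pᵢˢᵃᵗ.
1/P = 0.774/318.8 + 0.226/53.0 = 0.006692 ⇒ P = 149.432 kPa

Pdew = 149.432 kPa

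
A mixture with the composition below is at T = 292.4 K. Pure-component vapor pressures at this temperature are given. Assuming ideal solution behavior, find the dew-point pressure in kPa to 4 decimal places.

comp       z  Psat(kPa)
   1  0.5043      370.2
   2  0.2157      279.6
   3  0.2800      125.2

At the dew point ψ → 1, so Σzᵢ/Kᵢ = 1 with Kᵢ = Pᵢˢᵃᵗ/P ⇒ 1/P = Σzᵢ/Pᵢˢᵃᵗ.
1/P = 0.5043/370.2 + 0.2157/279.6 + 0.2800/125.2 = 0.0043701 ⇒ P = 228.8268 kPa

Pdew = 228.8268 kPa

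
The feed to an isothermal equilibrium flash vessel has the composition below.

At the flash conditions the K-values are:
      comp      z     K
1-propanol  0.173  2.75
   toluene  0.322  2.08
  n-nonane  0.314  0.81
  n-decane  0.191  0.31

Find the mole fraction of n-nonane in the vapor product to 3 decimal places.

y_n-nonane = 0.294

Rachford–Rice: g(ψ) = Σ zᵢ(Kᵢ−1)/(1+ψ(Kᵢ−1)) = 0.
g(0) = ΣzᵢKᵢ − 1 = 0.459 and g(1) = 1 − Σzᵢ/Kᵢ = -0.222, so a root lies in (0, 1).
Newton–Raphson from ψ = 0.5:
  ψ = 0.500: g = 0.1202, g' = -0.535 → ψ = 0.725
  ψ = 0.725: g = -0.0042, g' = -0.600 → ψ = 0.718
Converged at ψ = 0.718.
Compositions from xᵢ = zᵢ/(1+ψ(Kᵢ−1)), yᵢ = Kᵢxᵢ:
  1-propanol: x = 0.077, y = 0.211
  toluene: x = 0.181, y = 0.377
  n-nonane: x = 0.364, y = 0.294
  n-decane: x = 0.378, y = 0.117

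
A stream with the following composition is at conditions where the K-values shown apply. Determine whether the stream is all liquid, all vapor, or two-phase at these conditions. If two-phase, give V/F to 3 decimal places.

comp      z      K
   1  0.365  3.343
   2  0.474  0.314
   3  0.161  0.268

ΣzᵢKᵢ = 1.412; Σzᵢ/Kᵢ = 2.219.
Both exceed 1, so a two-phase solution exists.
Rachford–Rice: g(ψ) = Σ zᵢ(Kᵢ−1)/(1+ψ(Kᵢ−1)) = 0.
Iterate (Newton) starting at ψ = 0.5:
  ψ = 0.500: g = -0.2870, g' = -1.156 → ψ = 0.252
Converged at ψ = 0.252.

two-phase, V/F = 0.252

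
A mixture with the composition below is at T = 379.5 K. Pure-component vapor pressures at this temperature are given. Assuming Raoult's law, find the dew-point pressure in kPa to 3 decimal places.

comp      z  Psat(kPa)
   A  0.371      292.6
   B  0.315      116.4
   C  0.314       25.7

Pdew = 61.759 kPa

At the dew point ψ → 1, so Σzᵢ/Kᵢ = 1 with Kᵢ = Pᵢˢᵃᵗ/P ⇒ 1/P = Σzᵢ/Pᵢˢᵃᵗ.
1/P = 0.371/292.6 + 0.315/116.4 + 0.314/25.7 = 0.016192 ⇒ P = 61.759 kPa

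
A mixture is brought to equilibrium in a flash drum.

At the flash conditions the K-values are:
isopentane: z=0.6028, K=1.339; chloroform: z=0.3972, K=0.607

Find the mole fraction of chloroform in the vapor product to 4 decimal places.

y_chloroform = 0.2811

Binary case is linear: z₁(K₁−1)(1+β(K₂−1)) + z₂(K₂−1)(1+β(K₁−1)) = 0
⇒ β = [z₁(K₁−1)+z₂(K₂−1)] / [−(K₁−1)(K₂−1)] = 0.04825/0.13323 = 0.3622
Compositions from xᵢ = zᵢ/(1+β(Kᵢ−1)), yᵢ = Kᵢxᵢ:
  isopentane: x = 0.5369, y = 0.7189
  chloroform: x = 0.4631, y = 0.2811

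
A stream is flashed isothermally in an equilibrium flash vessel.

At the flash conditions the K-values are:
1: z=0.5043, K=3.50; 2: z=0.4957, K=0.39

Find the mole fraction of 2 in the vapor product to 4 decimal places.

Material balance + equilibrium reduce to Σ zᵢ(Kᵢ−1)/(1+ψ(Kᵢ−1)) = 0.
g(0) = ΣzᵢKᵢ − 1 = 0.9584 and g(1) = 1 − Σzᵢ/Kᵢ = -0.4151, so a root lies in (0, 1).
Binary case is linear: z₁(K₁−1)(1+ψ(K₂−1)) + z₂(K₂−1)(1+ψ(K₁−1)) = 0
⇒ ψ = [z₁(K₁−1)+z₂(K₂−1)] / [−(K₁−1)(K₂−1)] = 0.95837/1.52500 = 0.6284
Compositions from xᵢ = zᵢ/(1+ψ(Kᵢ−1)), yᵢ = Kᵢxᵢ:
  1: x = 0.1961, y = 0.6865
  2: x = 0.8039, y = 0.3135

y_2 = 0.3135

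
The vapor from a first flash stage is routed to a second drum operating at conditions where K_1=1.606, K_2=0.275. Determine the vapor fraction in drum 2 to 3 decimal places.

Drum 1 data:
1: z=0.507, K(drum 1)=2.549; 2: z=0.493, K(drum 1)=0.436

V/F (drum 2) = 0.411

Drum 1:
Rachford–Rice: g(ψ₁) = Σ zᵢ(Kᵢ−1)/(1+ψ₁(Kᵢ−1)) = 0.
g(0) = ΣzᵢKᵢ − 1 = 0.507 and g(1) = 1 − Σzᵢ/Kᵢ = -0.330, so a root lies in (0, 1).
Binary case is linear: z₁(K₁−1)(1+ψ₁(K₂−1)) + z₂(K₂−1)(1+ψ₁(K₁−1)) = 0
⇒ ψ₁ = [z₁(K₁−1)+z₂(K₂−1)] / [−(K₁−1)(K₂−1)] = 0.5073/0.8736 = 0.581
Drum-1 compositions:
  1: x = 0.267, y = 0.680
  2: x = 0.733, y = 0.320
Drum-2 feed = drum-1 vapor: z₂ = (0.6804, 0.3196).
Drum 2:
Binary case is linear: z₁(K₁−1)(1+ψ₂(K₂−1)) + z₂(K₂−1)(1+ψ₂(K₁−1)) = 0
⇒ ψ₂ = [z₁(K₁−1)+z₂(K₂−1)] / [−(K₁−1)(K₂−1)] = 0.1806/0.4394 = 0.411
  1: x = 0.545, y = 0.875
  2: x = 0.455, y = 0.125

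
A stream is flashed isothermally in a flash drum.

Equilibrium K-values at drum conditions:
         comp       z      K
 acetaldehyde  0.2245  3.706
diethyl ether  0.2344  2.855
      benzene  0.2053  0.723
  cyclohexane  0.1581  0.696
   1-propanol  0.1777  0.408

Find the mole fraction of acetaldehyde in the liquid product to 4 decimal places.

Material balance + equilibrium reduce to Σ zᵢ(Kᵢ−1)/(1+ψ(Kᵢ−1)) = 0.
g(0) = ΣzᵢKᵢ − 1 = 0.8322 and g(1) = 1 − Σzᵢ/Kᵢ = -0.0893, so a root lies in (0, 1).
Newton–Raphson from ψ = 0.6:
  ψ = 0.6000: g = 0.14719, g' = -0.6138 → ψ = 0.8398
  ψ = 0.8398: g = 0.00777, g' = -0.5762 → ψ = 0.8533
Converged at ψ = 0.8533.
Compositions from xᵢ = zᵢ/(1+ψ(Kᵢ−1)), yᵢ = Kᵢxᵢ:
  acetaldehyde: x = 0.0678, y = 0.2514
  diethyl ether: x = 0.0908, y = 0.2591
  benzene: x = 0.2688, y = 0.1944
  cyclohexane: x = 0.2135, y = 0.1486
  1-propanol: x = 0.3591, y = 0.1465

x_acetaldehyde = 0.0678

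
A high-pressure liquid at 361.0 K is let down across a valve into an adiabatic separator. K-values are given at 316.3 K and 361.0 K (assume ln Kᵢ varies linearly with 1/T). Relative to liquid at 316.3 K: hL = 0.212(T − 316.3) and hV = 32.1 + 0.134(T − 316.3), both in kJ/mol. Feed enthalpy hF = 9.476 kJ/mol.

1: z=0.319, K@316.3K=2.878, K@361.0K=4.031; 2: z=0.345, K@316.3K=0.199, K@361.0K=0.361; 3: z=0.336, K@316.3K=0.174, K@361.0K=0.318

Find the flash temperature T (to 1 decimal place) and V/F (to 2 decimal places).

T = 339.1 K, V/F = 0.15

Adiabatic flash: solve Rachford–Rice at each trial T, then check hF = ψ·hV(T) + (1−ψ)·hL(T).
  T = 316.3 K: K = (2.878, 0.199, 0.174), RR gives ψ = 0.030, H_out = 0.950 kJ/mol
  T = 361.0 K: K = (4.031, 0.361, 0.318), RR gives ψ = 0.258, H_out = 16.870 kJ/mol
  T = 338.6 K: K = (3.443, 0.273, 0.240), RR gives ψ = 0.150, H_out = 9.293 kJ/mol
  T = 349.8 K: K = (3.735, 0.315, 0.277), RR gives ψ = 0.204, H_out = 13.131 kJ/mol
  T = 344.2 K: K = (3.588, 0.294, 0.258), RR gives ψ = 0.178, H_out = 11.230 kJ/mol
  T = 341.4 K: K = (3.515, 0.283, 0.249), RR gives ψ = 0.164, H_out = 10.267 kJ/mol
  T = 340.0 K: K = (3.479, 0.278, 0.244), RR gives ψ = 0.157, H_out = 9.781 kJ/mol
Linear interpolation between T = 338.6 (H_out = 9.293) and T = 340.0 (H_out = 9.781) on hF = 9.476 gives T ≈ 339.1 K, at which ψ = 0.15.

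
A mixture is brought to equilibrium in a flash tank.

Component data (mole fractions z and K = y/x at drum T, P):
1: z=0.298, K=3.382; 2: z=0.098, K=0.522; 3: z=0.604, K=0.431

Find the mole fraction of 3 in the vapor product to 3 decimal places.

Material balance + equilibrium reduce to Σ zᵢ(Kᵢ−1)/(1+V/F(Kᵢ−1)) = 0.
Feasibility: ΣzᵢKᵢ = 1.319, Σzᵢ/Kᵢ = 1.677 — both > 1, two phases present.
Iterate (Newton) starting at V/F = 0.5:
  V/F = 0.500: g = -0.2179, g' = -0.773 → V/F = 0.218
  V/F = 0.218: g = 0.0225, g' = -1.015 → V/F = 0.240
  V/F = 0.240: g = 0.0005, g' = -0.975 → V/F = 0.241
Converged at V/F = 0.241.
Compositions from xᵢ = zᵢ/(1+V/F(Kᵢ−1)), yᵢ = Kᵢxᵢ:
  1: x = 0.189, y = 0.641
  2: x = 0.111, y = 0.058
  3: x = 0.700, y = 0.302

y_3 = 0.302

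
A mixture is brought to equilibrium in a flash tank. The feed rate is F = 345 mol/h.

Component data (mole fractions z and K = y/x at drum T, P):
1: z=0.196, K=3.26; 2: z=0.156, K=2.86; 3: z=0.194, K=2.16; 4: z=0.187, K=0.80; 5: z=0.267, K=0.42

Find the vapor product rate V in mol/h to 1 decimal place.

V = 307.9 mol/h

Rachford–Rice: g(ψ) = Σ zᵢ(Kᵢ−1)/(1+ψ(Kᵢ−1)) = 0.
g(0) = ΣzᵢKᵢ − 1 = 0.766 and g(1) = 1 − Σzᵢ/Kᵢ = -0.074, so a root lies in (0, 1).
Newton–Raphson from ψ = 0.5:
  ψ = 0.500: g = 0.2411, g' = -0.658 → ψ = 0.867
  ψ = 0.867: g = 0.0164, g' = -0.632 → ψ = 0.893
  ψ = 0.893: g = -0.0002, g' = -0.646 → ψ = 0.892
Converged at ψ = 0.892.
Then V = ψ·F = 0.8923·345 = 307.9 mol/h and L = F − V = 37.1 mol/h.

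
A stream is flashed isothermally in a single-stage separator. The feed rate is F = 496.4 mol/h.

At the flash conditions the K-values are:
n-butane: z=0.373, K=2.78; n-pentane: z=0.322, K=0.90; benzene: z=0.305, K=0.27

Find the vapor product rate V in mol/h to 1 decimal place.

Material balance + equilibrium reduce to Σ zᵢ(Kᵢ−1)/(1+ψ(Kᵢ−1)) = 0.
g(0) = ΣzᵢKᵢ − 1 = 0.409 and g(1) = 1 − Σzᵢ/Kᵢ = -0.622, so a root lies in (0, 1).
Newton–Raphson from ψ = 0.5:
  ψ = 0.500: g = -0.0332, g' = -0.737 → ψ = 0.455
Converged at ψ = 0.455.
Then V = ψ·F = 0.4546·496.4 = 225.7 mol/h and L = F − V = 270.7 mol/h.

V = 225.7 mol/h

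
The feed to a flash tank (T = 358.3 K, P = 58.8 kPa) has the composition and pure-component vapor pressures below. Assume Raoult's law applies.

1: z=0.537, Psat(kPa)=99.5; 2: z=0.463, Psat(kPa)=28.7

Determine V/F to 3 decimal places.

Raoult's law: Kᵢ = Pᵢˢᵃᵗ/P = Pᵢˢᵃᵗ/58.8.
  K_1 = 99.5/58.8 = 1.69218, K_2 = 28.7/58.8 = 0.48810
Material balance + equilibrium reduce to Σ zᵢ(Kᵢ−1)/(1+V/F(Kᵢ−1)) = 0.
Check two-phase: ΣzᵢKᵢ = 1.135 > 1 and Σzᵢ/Kᵢ = 1.266 > 1, so g(0) = 0.135 > 0 and g(1) = -0.266 < 0.
Iterate (Newton) starting at V/F = 0.66:
  V/F = 0.660: g = -0.1028, g' = -0.398 → V/F = 0.402
  V/F = 0.402: g = -0.0075, g' = -0.350 → V/F = 0.380
Converged at V/F = 0.380.

V/F = 0.380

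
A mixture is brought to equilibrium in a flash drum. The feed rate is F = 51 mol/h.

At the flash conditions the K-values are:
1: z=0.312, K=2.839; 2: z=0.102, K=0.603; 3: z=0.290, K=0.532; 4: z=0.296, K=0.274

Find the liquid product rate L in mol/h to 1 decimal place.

L = 42.3 mol/h

Rachford–Rice: g(ψ) = Σ zᵢ(Kᵢ−1)/(1+ψ(Kᵢ−1)) = 0.
g(0) = ΣzᵢKᵢ − 1 = 0.183 and g(1) = 1 − Σzᵢ/Kᵢ = -0.904, so a root lies in (0, 1).
Newton–Raphson from ψ = 0.5:
  ψ = 0.500: g = -0.2661, g' = -0.804 → ψ = 0.169
  ψ = 0.169: g = 0.0020, g' = -0.910 → ψ = 0.171
Converged at ψ = 0.171.
Then V = ψ·F = 0.1712·51 = 8.7 mol/h and L = F − V = 42.3 mol/h.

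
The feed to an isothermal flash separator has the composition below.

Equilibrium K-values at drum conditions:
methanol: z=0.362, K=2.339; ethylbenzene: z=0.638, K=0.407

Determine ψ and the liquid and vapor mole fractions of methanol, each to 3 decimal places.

Rachford–Rice: g(ψ) = Σ zᵢ(Kᵢ−1)/(1+ψ(Kᵢ−1)) = 0.
Feasibility: ΣzᵢKᵢ = 1.106, Σzᵢ/Kᵢ = 1.722 — both > 1, two phases present.
Binary case is linear: z₁(K₁−1)(1+ψ(K₂−1)) + z₂(K₂−1)(1+ψ(K₁−1)) = 0
⇒ ψ = [z₁(K₁−1)+z₂(K₂−1)] / [−(K₁−1)(K₂−1)] = 0.1064/0.7940 = 0.134
Compositions from xᵢ = zᵢ/(1+ψ(Kᵢ−1)), yᵢ = Kᵢxᵢ:
  methanol: x = 0.307, y = 0.718
  ethylbenzene: x = 0.693, y = 0.282

ψ = 0.134, x_methanol = 0.307, y_methanol = 0.718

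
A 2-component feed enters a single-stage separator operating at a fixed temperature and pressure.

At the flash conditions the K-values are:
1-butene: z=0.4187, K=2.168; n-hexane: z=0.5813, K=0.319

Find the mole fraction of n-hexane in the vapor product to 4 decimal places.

Material balance + equilibrium reduce to Σ zᵢ(Kᵢ−1)/(1+ψ(Kᵢ−1)) = 0.
g(0) = ΣzᵢKᵢ − 1 = 0.0932 and g(1) = 1 − Σzᵢ/Kᵢ = -1.0154, so a root lies in (0, 1).
Newton–Raphson from ψ = 0.5:
  ψ = 0.5000: g = -0.29151, g' = -0.8475 → ψ = 0.1560
  ψ = 0.1560: g = -0.02927, g' = -0.7462 → ψ = 0.1168
  ψ = 0.1168: g = 0.00026, g' = -0.7605 → ψ = 0.1171
Converged at ψ = 0.1171.
Compositions from xᵢ = zᵢ/(1+ψ(Kᵢ−1)), yᵢ = Kᵢxᵢ:
  1-butene: x = 0.3683, y = 0.7985
  n-hexane: x = 0.6317, y = 0.2015

y_n-hexane = 0.2015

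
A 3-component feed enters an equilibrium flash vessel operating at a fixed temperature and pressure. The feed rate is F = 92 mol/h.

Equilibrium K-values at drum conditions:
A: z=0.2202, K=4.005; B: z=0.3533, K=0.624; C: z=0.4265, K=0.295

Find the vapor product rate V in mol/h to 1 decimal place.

Newton–Raphson from V/F = 0.5:
  V/F = 0.5000: g = -0.36356, g' = -0.8989 → V/F = 0.0955
  V/F = 0.0955: g = 0.05391, g' = -1.4977 → V/F = 0.1315
  V/F = 0.1315: g = 0.00308, g' = -1.3342 → V/F = 0.1338
Converged at V/F = 0.1339.
Then V = V/F·F = 0.1339·92 = 12.3 mol/h and L = F − V = 79.7 mol/h.

V = 12.3 mol/h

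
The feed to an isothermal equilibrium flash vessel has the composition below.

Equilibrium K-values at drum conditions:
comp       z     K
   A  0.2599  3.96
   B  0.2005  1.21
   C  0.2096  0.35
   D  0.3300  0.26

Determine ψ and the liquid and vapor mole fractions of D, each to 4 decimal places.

Let ψ = V/F and solve Σ zᵢ(Kᵢ−1)/(1+ψ(Kᵢ−1)) = 0.
Feasibility: ΣzᵢKᵢ = 1.4310, Σzᵢ/Kᵢ = 2.0994 — both > 1, two phases present.
Newton iteration, ψ⁰ = 0.53:
  ψ = 0.5300: g = -0.27225, g' = -1.0475 → ψ = 0.2701
  ψ = 0.2701: g = -0.00310, g' = -1.1237 → ψ = 0.2673
Converged at ψ = 0.2673.
Compositions from xᵢ = zᵢ/(1+ψ(Kᵢ−1)), yᵢ = Kᵢxᵢ:
  A: x = 0.1451, y = 0.5745
  B: x = 0.1898, y = 0.2297
  C: x = 0.2537, y = 0.0888
  D: x = 0.4114, y = 0.1070

ψ = 0.2673, x_D = 0.4114, y_D = 0.1070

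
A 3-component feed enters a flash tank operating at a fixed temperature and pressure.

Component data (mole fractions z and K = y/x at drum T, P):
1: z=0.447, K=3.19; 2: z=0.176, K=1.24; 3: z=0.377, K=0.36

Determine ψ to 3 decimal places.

ψ = 0.683

Material balance + equilibrium reduce to Σ zᵢ(Kᵢ−1)/(1+ψ(Kᵢ−1)) = 0.
Check two-phase: ΣzᵢKᵢ = 1.780 > 1 and Σzᵢ/Kᵢ = 1.329 > 1, so g(0) = 0.780 > 0 and g(1) = -0.329 < 0.
Newton iteration, ψ⁰ = 0.66:
  ψ = 0.660: g = 0.0191, g' = -0.829 → ψ = 0.683
Converged at ψ = 0.683.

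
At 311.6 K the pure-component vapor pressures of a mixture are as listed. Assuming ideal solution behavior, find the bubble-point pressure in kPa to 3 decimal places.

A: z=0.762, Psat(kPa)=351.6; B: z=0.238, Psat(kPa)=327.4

Pbub = 345.840 kPa

At the bubble point ψ → 0, so ΣzᵢKᵢ = 1 with Kᵢ = Pᵢˢᵃᵗ/P ⇒ P = ΣzᵢPᵢˢᵃᵗ.
P = 0.762·351.6 + 0.238·327.4 = 345.840 kPa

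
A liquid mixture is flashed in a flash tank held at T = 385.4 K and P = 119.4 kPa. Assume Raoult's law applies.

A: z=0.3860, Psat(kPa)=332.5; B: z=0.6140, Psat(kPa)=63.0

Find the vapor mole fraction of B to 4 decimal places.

Raoult's law: Kᵢ = Pᵢˢᵃᵗ/P = Pᵢˢᵃᵗ/119.4.
  K_A = 332.5/119.4 = 2.784757, K_B = 63.0/119.4 = 0.527638
Rachford–Rice: g(V/F) = Σ zᵢ(Kᵢ−1)/(1+V/F(Kᵢ−1)) = 0.
Feasibility: ΣzᵢKᵢ = 1.3989, Σzᵢ/Kᵢ = 1.3023 — both > 1, two phases present.
Iterate (Newton) starting at V/F = 0.43:
  V/F = 0.4300: g = 0.02583, g' = -0.6093 → V/F = 0.4724
  V/F = 0.4724: g = 0.00045, g' = -0.5890 → V/F = 0.4731
Converged at V/F = 0.4731.
Compositions from xᵢ = zᵢ/(1+V/F(Kᵢ−1)), yᵢ = Kᵢxᵢ:
  A: x = 0.2093, y = 0.5828
  B: x = 0.7907, y = 0.4172

y_B = 0.4172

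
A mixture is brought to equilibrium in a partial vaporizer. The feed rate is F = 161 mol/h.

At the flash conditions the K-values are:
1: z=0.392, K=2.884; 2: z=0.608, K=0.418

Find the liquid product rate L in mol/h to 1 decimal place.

L = 104.5 mol/h

Let ψ = V/F and solve Σ zᵢ(Kᵢ−1)/(1+ψ(Kᵢ−1)) = 0.
Feasibility: ΣzᵢKᵢ = 1.385, Σzᵢ/Kᵢ = 1.590 — both > 1, two phases present.
Newton–Raphson from ψ = 0.5:
  ψ = 0.500: g = -0.1188, g' = -0.779 → ψ = 0.347
  ψ = 0.347: g = 0.0028, g' = -0.832 → ψ = 0.351
Converged at ψ = 0.351.
Then V = ψ·F = 0.3508·161 = 56.5 mol/h and L = F − V = 104.5 mol/h.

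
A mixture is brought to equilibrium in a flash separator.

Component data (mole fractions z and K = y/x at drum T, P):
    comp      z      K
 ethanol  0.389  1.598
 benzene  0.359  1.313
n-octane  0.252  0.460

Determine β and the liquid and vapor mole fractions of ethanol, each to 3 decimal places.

Let β = V/F and solve Σ zᵢ(Kᵢ−1)/(1+β(Kᵢ−1)) = 0.
Check two-phase: ΣzᵢKᵢ = 1.209 > 1 and Σzᵢ/Kᵢ = 1.065 > 1, so g(0) = 0.209 > 0 and g(1) = -0.065 < 0.
Newton–Raphson from β = 0.5:
  β = 0.500: g = 0.0898, g' = -0.247 → β = 0.864
  β = 0.864: g = -0.0134, g' = -0.341 → β = 0.825
  β = 0.825: g = -0.0003, g' = -0.324 → β = 0.824
Converged at β = 0.824.
Compositions from xᵢ = zᵢ/(1+β(Kᵢ−1)), yᵢ = Kᵢxᵢ:
  ethanol: x = 0.261, y = 0.416
  benzene: x = 0.285, y = 0.375
  n-octane: x = 0.454, y = 0.209

β = 0.824, x_ethanol = 0.261, y_ethanol = 0.416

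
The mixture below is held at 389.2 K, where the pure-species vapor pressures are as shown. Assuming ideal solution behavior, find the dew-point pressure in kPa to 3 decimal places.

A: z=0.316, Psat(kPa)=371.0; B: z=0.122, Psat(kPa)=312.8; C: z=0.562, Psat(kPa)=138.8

At the dew point ψ → 1, so Σzᵢ/Kᵢ = 1 with Kᵢ = Pᵢˢᵃᵗ/P ⇒ 1/P = Σzᵢ/Pᵢˢᵃᵗ.
1/P = 0.316/371.0 + 0.122/312.8 + 0.562/138.8 = 0.005291 ⇒ P = 189.008 kPa

Pdew = 189.008 kPa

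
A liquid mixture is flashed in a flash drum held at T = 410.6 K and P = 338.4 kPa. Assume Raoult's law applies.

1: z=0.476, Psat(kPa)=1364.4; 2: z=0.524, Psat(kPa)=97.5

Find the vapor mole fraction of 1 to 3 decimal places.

y_1 = 0.767

Raoult's law: Kᵢ = Pᵢˢᵃᵗ/P = Pᵢˢᵃᵗ/338.4.
  K_1 = 1364.4/338.4 = 4.03191, K_2 = 97.5/338.4 = 0.28812
Material balance + equilibrium reduce to Σ zᵢ(Kᵢ−1)/(1+V/F(Kᵢ−1)) = 0.
Feasibility: ΣzᵢKᵢ = 2.070, Σzᵢ/Kᵢ = 1.937 — both > 1, two phases present.
Binary case is linear: z₁(K₁−1)(1+V/F(K₂−1)) + z₂(K₂−1)(1+V/F(K₁−1)) = 0
⇒ V/F = [z₁(K₁−1)+z₂(K₂−1)] / [−(K₁−1)(K₂−1)] = 1.0702/2.1584 = 0.496
Compositions from xᵢ = zᵢ/(1+V/F(Kᵢ−1)), yᵢ = Kᵢxᵢ:
  1: x = 0.190, y = 0.767
  2: x = 0.810, y = 0.233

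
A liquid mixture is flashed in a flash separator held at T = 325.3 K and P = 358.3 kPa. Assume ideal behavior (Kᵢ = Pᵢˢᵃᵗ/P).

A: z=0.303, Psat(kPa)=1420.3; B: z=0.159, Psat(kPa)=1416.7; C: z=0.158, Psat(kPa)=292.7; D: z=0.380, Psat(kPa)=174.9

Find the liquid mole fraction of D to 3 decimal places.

x_D = 0.683

Raoult's law: Kᵢ = Pᵢˢᵃᵗ/P = Pᵢˢᵃᵗ/358.3.
  K_A = 1420.3/358.3 = 3.96400, K_B = 1416.7/358.3 = 3.95395, K_C = 292.7/358.3 = 0.81691, K_D = 174.9/358.3 = 0.48814
Material balance + equilibrium reduce to Σ zᵢ(Kᵢ−1)/(1+ψ(Kᵢ−1)) = 0.
g(0) = ΣzᵢKᵢ − 1 = 1.144 and g(1) = 1 − Σzᵢ/Kᵢ = -0.089, so a root lies in (0, 1).
Newton iteration, ψ⁰ = 0.67:
  ψ = 0.670: g = 0.1294, g' = -0.692 → ψ = 0.857
  ψ = 0.857: g = 0.0059, g' = -0.647 → ψ = 0.866
Converged at ψ = 0.866.
Compositions from xᵢ = zᵢ/(1+ψ(Kᵢ−1)), yᵢ = Kᵢxᵢ:
  A: x = 0.085, y = 0.337
  B: x = 0.045, y = 0.177
  C: x = 0.188, y = 0.153
  D: x = 0.683, y = 0.333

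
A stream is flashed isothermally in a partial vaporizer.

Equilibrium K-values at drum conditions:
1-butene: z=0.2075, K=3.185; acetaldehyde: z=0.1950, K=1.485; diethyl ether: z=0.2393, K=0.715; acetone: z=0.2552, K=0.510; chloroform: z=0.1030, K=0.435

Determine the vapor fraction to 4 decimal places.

ψ = 0.4279

Material balance + equilibrium reduce to Σ zᵢ(Kᵢ−1)/(1+ψ(Kᵢ−1)) = 0.
g(0) = ΣzᵢKᵢ − 1 = 0.2965 and g(1) = 1 − Σzᵢ/Kᵢ = -0.2683, so a root lies in (0, 1).
Newton iteration, ψ⁰ = 0.6:
  ψ = 0.6000: g = -0.07799, g' = -0.4395 → ψ = 0.4225
  ψ = 0.4225: g = 0.00255, g' = -0.4787 → ψ = 0.4279
Converged at ψ = 0.4279.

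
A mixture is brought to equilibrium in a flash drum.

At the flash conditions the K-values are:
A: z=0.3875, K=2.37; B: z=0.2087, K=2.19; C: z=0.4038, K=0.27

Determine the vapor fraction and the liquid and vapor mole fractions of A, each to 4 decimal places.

Let ψ = V/F and solve Σ zᵢ(Kᵢ−1)/(1+ψ(Kᵢ−1)) = 0.
g(0) = ΣzᵢKᵢ − 1 = 0.4845 and g(1) = 1 − Σzᵢ/Kᵢ = -0.7544, so a root lies in (0, 1).
Newton–Raphson from ψ = 0.5:
  ψ = 0.5000: g = 0.00656, g' = -0.9060 → ψ = 0.5072
Converged at ψ = 0.5072.
Compositions from xᵢ = zᵢ/(1+ψ(Kᵢ−1)), yᵢ = Kᵢxᵢ:
  A: x = 0.2286, y = 0.5419
  B: x = 0.1301, y = 0.2850
  C: x = 0.6412, y = 0.1731

ψ = 0.5072, x_A = 0.2286, y_A = 0.5419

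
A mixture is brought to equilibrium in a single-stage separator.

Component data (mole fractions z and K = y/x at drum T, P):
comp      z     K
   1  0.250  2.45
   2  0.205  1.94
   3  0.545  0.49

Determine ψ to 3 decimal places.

ψ = 0.439

Let ψ = V/F and solve Σ zᵢ(Kᵢ−1)/(1+ψ(Kᵢ−1)) = 0.
Feasibility: ΣzᵢKᵢ = 1.277, Σzᵢ/Kᵢ = 1.320 — both > 1, two phases present.
Newton–Raphson from ψ = 0.32:
  ψ = 0.320: g = 0.0636, g' = -0.555 → ψ = 0.435
  ψ = 0.435: g = 0.0021, g' = -0.523 → ψ = 0.439
Converged at ψ = 0.439.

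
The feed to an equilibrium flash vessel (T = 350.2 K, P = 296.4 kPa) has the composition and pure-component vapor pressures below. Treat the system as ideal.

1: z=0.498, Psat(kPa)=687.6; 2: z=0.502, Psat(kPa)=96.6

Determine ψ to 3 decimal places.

ψ = 0.358

Raoult's law: Kᵢ = Pᵢˢᵃᵗ/P = Pᵢˢᵃᵗ/296.4.
  K_1 = 687.6/296.4 = 2.31984, K_2 = 96.6/296.4 = 0.32591
Rachford–Rice: g(ψ) = Σ zᵢ(Kᵢ−1)/(1+ψ(Kᵢ−1)) = 0.
Feasibility: ΣzᵢKᵢ = 1.319, Σzᵢ/Kᵢ = 1.755 — both > 1, two phases present.
Newton–Raphson from ψ = 0.34:
  ψ = 0.340: g = 0.0147, g' = -0.797 → ψ = 0.358
Converged at ψ = 0.358.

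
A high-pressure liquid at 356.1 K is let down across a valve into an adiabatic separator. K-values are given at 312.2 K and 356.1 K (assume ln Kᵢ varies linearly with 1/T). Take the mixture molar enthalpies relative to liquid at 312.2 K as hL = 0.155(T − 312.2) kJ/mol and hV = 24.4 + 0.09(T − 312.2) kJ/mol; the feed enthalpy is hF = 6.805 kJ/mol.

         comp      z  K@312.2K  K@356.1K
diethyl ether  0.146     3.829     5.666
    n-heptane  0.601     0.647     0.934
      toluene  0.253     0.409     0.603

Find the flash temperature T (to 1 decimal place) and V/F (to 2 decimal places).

Adiabatic flash: solve Rachford–Rice at each trial T, then check hF = ψ·hV(T) + (1−ψ)·hL(T).
  T = 312.2 K: K = (3.829, 0.647, 0.409), RR gives ψ = 0.042, H_out = 1.036 kJ/mol
  T = 356.1 K: K = (5.666, 0.934, 0.603), RR gives ψ = 0.621, H_out = 20.194 kJ/mol
  T = 334.1 K: K = (4.716, 0.786, 0.503), RR gives ψ = 0.253, H_out = 9.210 kJ/mol
  T = 323.1 K: K = (4.262, 0.715, 0.455), RR gives ψ = 0.139, H_out = 4.993 kJ/mol
  T = 328.6 K: K = (4.487, 0.751, 0.479), RR gives ψ = 0.193, H_out = 7.053 kJ/mol
  T = 325.9 K: K = (4.376, 0.733, 0.467), RR gives ψ = 0.166, H_out = 6.032 kJ/mol
  T = 327.2 K: K = (4.430, 0.742, 0.473), RR gives ψ = 0.179, H_out = 6.521 kJ/mol
  T = 327.9 K: K = (4.458, 0.746, 0.476), RR gives ψ = 0.186, H_out = 6.786 kJ/mol
  T = 328.2 K: K = (4.471, 0.748, 0.477), RR gives ψ = 0.189, H_out = 6.900 kJ/mol
  T = 328.0 K: K = (4.463, 0.747, 0.476), RR gives ψ = 0.187, H_out = 6.824 kJ/mol
Continuing to bisect between 327.9 K and 328.0 K converges to T = 328.0 K, at which ψ = 0.19.

T = 328.0 K, V/F = 0.19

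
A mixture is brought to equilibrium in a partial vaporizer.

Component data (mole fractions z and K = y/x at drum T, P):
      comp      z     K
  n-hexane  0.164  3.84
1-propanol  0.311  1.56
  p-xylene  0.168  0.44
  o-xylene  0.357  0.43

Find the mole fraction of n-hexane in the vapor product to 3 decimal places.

y_n-hexane = 0.310

Material balance + equilibrium reduce to Σ zᵢ(Kᵢ−1)/(1+β(Kᵢ−1)) = 0.
g(0) = ΣzᵢKᵢ − 1 = 0.342 and g(1) = 1 − Σzᵢ/Kᵢ = -0.454, so a root lies in (0, 1).
Newton–Raphson from β = 0.46:
  β = 0.460: g = -0.0621, g' = -0.619 → β = 0.360
  β = 0.360: g = 0.0016, g' = -0.657 → β = 0.362
Converged at β = 0.362.
Compositions from xᵢ = zᵢ/(1+β(Kᵢ−1)), yᵢ = Kᵢxᵢ:
  n-hexane: x = 0.081, y = 0.310
  1-propanol: x = 0.259, y = 0.403
  p-xylene: x = 0.211, y = 0.093
  o-xylene: x = 0.450, y = 0.193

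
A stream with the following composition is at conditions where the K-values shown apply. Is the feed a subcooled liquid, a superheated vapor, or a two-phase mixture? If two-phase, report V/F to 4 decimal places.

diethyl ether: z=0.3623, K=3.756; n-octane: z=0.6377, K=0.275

ΣzᵢKᵢ = 1.5362; Σzᵢ/Kᵢ = 2.4154.
Both exceed 1, so a two-phase solution exists.
Binary case is linear: z₁(K₁−1)(1+ψ(K₂−1)) + z₂(K₂−1)(1+ψ(K₁−1)) = 0
⇒ ψ = [z₁(K₁−1)+z₂(K₂−1)] / [−(K₁−1)(K₂−1)] = 0.53617/1.99810 = 0.2683

two-phase, V/F = 0.2683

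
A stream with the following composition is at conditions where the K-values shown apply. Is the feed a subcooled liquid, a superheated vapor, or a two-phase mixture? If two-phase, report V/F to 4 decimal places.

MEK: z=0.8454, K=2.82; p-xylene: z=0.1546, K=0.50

ΣzᵢKᵢ = 2.4613; Σzᵢ/Kᵢ = 0.6090.
Since Σzᵢ/Kᵢ < 1 the mixture is above its dew point — single vapor phase.

superheated vapor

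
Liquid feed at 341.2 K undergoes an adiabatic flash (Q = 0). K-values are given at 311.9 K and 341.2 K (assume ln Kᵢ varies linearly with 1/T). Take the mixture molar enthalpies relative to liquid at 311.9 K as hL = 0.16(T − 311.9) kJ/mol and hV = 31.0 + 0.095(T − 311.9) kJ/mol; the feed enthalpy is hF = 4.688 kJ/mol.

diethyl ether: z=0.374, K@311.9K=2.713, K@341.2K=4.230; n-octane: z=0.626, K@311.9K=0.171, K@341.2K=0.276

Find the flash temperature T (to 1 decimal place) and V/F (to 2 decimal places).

T = 316.1 K, V/F = 0.13

Adiabatic flash: solve Rachford–Rice at each trial T, then check hF = ψ·hV(T) + (1−ψ)·hL(T).
  T = 311.9 K: K = (2.713, 0.171), RR gives ψ = 0.086, H_out = 2.657 kJ/mol
  T = 341.2 K: K = (4.230, 0.276), RR gives ψ = 0.323, H_out = 14.079 kJ/mol
  T = 326.5 K: K = (3.419, 0.219), RR gives ψ = 0.220, H_out = 8.957 kJ/mol
  T = 319.2 K: K = (3.054, 0.194), RR gives ψ = 0.159, H_out = 6.032 kJ/mol
  T = 315.5 K: K = (2.878, 0.182), RR gives ψ = 0.124, H_out = 4.391 kJ/mol
  T = 317.4 K: K = (2.967, 0.188), RR gives ψ = 0.143, H_out = 5.250 kJ/mol
  T = 316.4 K: K = (2.920, 0.185), RR gives ψ = 0.133, H_out = 4.802 kJ/mol
  T = 315.9 K: K = (2.897, 0.184), RR gives ψ = 0.128, H_out = 4.575 kJ/mol
Linear interpolation between T = 315.9 (H_out = 4.575) and T = 316.4 (H_out = 4.802) on hF = 4.688 gives T ≈ 316.1 K, at which ψ = 0.13.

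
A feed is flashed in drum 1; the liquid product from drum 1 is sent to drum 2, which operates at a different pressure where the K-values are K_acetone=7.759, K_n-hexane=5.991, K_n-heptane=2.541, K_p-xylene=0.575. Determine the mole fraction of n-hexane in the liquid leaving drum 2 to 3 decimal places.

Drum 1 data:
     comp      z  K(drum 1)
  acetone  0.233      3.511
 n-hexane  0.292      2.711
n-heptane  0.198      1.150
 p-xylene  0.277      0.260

x_n-hexane (drum 2) = 0.029

Drum 1:
Let ψ₁ = V/F and solve Σ zᵢ(Kᵢ−1)/(1+ψ₁(Kᵢ−1)) = 0.
Check two-phase: ΣzᵢKᵢ = 1.909 > 1 and Σzᵢ/Kᵢ = 1.412 > 1, so g(0) = 0.909 > 0 and g(1) = -0.412 < 0.
Newton–Raphson from ψ₁ = 0.43:
  ψ₁ = 0.430: g = 0.2964, g' = -0.954 → ψ₁ = 0.741
  ψ₁ = 0.741: g = -0.0021, g' = -1.093 → ψ₁ = 0.739
Converged at ψ₁ = 0.739.
Drum-1 compositions:
  acetone: x = 0.082, y = 0.286
  n-hexane: x = 0.129, y = 0.350
  n-heptane: x = 0.178, y = 0.205
  p-xylene: x = 0.611, y = 0.159
Drum-2 feed = drum-1 liquid: z₂ = (0.0816, 0.1290, 0.1782, 0.6112).
Drum 2:
Let ψ₂ = V/F and solve Σ zᵢ(Kᵢ−1)/(1+ψ₂(Kᵢ−1)) = 0.
Feasibility: ΣzᵢKᵢ = 2.210, Σzᵢ/Kᵢ = 1.165 — both > 1, two phases present.
Iterate (Newton) starting at ψ₂ = 0.5:
  ψ₂ = 0.500: g = 0.1354, g' = -0.770 → ψ₂ = 0.676
  ψ₂ = 0.676: g = 0.0164, g' = -0.607 → ψ₂ = 0.703
Converged at ψ₂ = 0.703.
  acetone: x = 0.014, y = 0.110
  n-hexane: x = 0.029, y = 0.171
  n-heptane: x = 0.086, y = 0.217
  p-xylene: x = 0.872, y = 0.501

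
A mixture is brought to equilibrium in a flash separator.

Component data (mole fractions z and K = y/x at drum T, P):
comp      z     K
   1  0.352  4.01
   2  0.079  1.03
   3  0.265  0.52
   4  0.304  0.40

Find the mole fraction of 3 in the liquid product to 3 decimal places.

Rachford–Rice: g(ψ) = Σ zᵢ(Kᵢ−1)/(1+ψ(Kᵢ−1)) = 0.
Feasibility: ΣzᵢKᵢ = 1.752, Σzᵢ/Kᵢ = 1.434 — both > 1, two phases present.
Iterate (Newton) starting at ψ = 0.5:
  ψ = 0.500: g = -0.0026, g' = -0.837 → ψ = 0.497
Converged at ψ = 0.497.
Compositions from xᵢ = zᵢ/(1+ψ(Kᵢ−1)), yᵢ = Kᵢxᵢ:
  1: x = 0.141, y = 0.566
  2: x = 0.078, y = 0.080
  3: x = 0.348, y = 0.181
  4: x = 0.433, y = 0.173

x_3 = 0.348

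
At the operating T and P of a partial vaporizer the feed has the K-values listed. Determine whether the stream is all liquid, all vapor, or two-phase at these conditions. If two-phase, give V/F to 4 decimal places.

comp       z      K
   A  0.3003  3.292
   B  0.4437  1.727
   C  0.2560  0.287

two-phase, V/F = 0.8216

ΣzᵢKᵢ = 1.8283; Σzᵢ/Kᵢ = 1.2401.
Both exceed 1, so a two-phase solution exists.
Rachford–Rice: g(ψ) = Σ zᵢ(Kᵢ−1)/(1+ψ(Kᵢ−1)) = 0.
Newton–Raphson from ψ = 0.5:
  ψ = 0.5000: g = 0.27366, g' = -0.7830 → ψ = 0.8495
  ψ = 0.8495: g = -0.02995, g' = -1.1083 → ψ = 0.8225
  ψ = 0.8225: g = -0.00092, g' = -1.0423 → ψ = 0.8216
Converged at ψ = 0.8216.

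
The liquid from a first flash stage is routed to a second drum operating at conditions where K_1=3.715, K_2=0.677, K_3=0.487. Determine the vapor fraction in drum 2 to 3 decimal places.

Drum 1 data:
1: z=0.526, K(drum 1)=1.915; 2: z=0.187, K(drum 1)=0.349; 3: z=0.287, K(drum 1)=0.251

Drum 1:
Iterate (Newton) starting at ψ₁ = 0.5:
  ψ₁ = 0.500: g = -0.1939, g' = -0.793 → ψ₁ = 0.255
  ψ₁ = 0.255: g = -0.0217, g' = -0.650 → ψ₁ = 0.222
Converged at ψ₁ = 0.222.
Drum-1 compositions:
  1: x = 0.437, y = 0.837
  2: x = 0.219, y = 0.076
  3: x = 0.344, y = 0.086
Drum-2 feed = drum-1 liquid: z₂ = (0.4372, 0.2186, 0.3442).
Drum 2:
Rachford–Rice: g(ψ₂) = Σ zᵢ(Kᵢ−1)/(1+ψ₂(Kᵢ−1)) = 0.
Check two-phase: ΣzᵢKᵢ = 1.940 > 1 and Σzᵢ/Kᵢ = 1.147 > 1, so g(0) = 0.940 > 0 and g(1) = -0.147 < 0.
Newton iteration, ψ₂⁰ = 0.45:
  ψ₂ = 0.450: g = 0.2222, g' = -0.837 → ψ₂ = 0.715
  ψ₂ = 0.715: g = 0.0328, g' = -0.637 → ψ₂ = 0.767
Converged at ψ₂ = 0.767.
  1: x = 0.142, y = 0.527
  2: x = 0.291, y = 0.197
  3: x = 0.568, y = 0.276

V/F (drum 2) = 0.767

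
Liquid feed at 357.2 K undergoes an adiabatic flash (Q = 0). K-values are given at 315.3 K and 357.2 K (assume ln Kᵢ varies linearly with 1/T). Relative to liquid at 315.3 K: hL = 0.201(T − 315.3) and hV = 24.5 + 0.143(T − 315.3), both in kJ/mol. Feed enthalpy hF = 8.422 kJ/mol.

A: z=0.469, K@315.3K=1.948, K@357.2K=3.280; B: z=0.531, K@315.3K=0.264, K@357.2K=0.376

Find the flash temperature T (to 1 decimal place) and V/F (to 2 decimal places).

T = 327.2 K, V/F = 0.25

Adiabatic flash: solve Rachford–Rice at each trial T, then check hF = ψ·hV(T) + (1−ψ)·hL(T).
  T = 315.3 K: K = (1.948, 0.264), RR gives ψ = 0.077, H_out = 1.889 kJ/mol
  T = 357.2 K: K = (3.280, 0.376), RR gives ψ = 0.519, H_out = 19.870 kJ/mol
  T = 336.2 K: K = (2.568, 0.318), RR gives ψ = 0.349, H_out = 12.337 kJ/mol
  T = 325.8 K: K = (2.248, 0.291), RR gives ψ = 0.236, H_out = 7.746 kJ/mol
  T = 331.0 K: K = (2.405, 0.305), RR gives ψ = 0.296, H_out = 10.149 kJ/mol
  T = 328.4 K: K = (2.326, 0.298), RR gives ψ = 0.267, H_out = 8.978 kJ/mol
  T = 327.1 K: K = (2.287, 0.294), RR gives ψ = 0.252, H_out = 8.371 kJ/mol
Linear interpolation between T = 327.1 (H_out = 8.371) and T = 328.4 (H_out = 8.978) on hF = 8.422 gives T ≈ 327.2 K, at which ψ = 0.25.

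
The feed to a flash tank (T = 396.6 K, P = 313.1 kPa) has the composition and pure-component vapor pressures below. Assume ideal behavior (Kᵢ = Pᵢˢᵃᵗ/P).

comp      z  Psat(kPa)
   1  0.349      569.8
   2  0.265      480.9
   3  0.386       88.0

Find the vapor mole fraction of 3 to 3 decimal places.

Raoult's law: Kᵢ = Pᵢˢᵃᵗ/P = Pᵢˢᵃᵗ/313.1.
  K_1 = 569.8/313.1 = 1.81987, K_2 = 480.9/313.1 = 1.53593, K_3 = 88.0/313.1 = 0.28106
Newton–Raphson from β = 0.5:
  β = 0.500: g = -0.1183, g' = -0.652 → β = 0.318
  β = 0.318: g = -0.0117, g' = -0.539 → β = 0.297
Converged at β = 0.297.
Compositions from xᵢ = zᵢ/(1+β(Kᵢ−1)), yᵢ = Kᵢxᵢ:
  1: x = 0.281, y = 0.511
  2: x = 0.229, y = 0.351
  3: x = 0.491, y = 0.138

y_3 = 0.138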